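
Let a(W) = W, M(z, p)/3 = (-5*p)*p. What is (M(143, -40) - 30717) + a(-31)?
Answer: -54748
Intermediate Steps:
M(z, p) = -15*p² (M(z, p) = 3*((-5*p)*p) = 3*(-5*p²) = -15*p²)
(M(143, -40) - 30717) + a(-31) = (-15*(-40)² - 30717) - 31 = (-15*1600 - 30717) - 31 = (-24000 - 30717) - 31 = -54717 - 31 = -54748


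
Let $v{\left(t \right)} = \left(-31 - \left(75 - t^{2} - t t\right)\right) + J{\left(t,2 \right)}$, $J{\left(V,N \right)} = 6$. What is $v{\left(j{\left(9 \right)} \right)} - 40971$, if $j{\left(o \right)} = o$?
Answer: $-40909$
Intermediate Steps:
$v{\left(t \right)} = -100 + 2 t^{2}$ ($v{\left(t \right)} = \left(-31 - \left(75 - t^{2} - t t\right)\right) + 6 = \left(-31 + \left(\left(t^{2} + t^{2}\right) - 75\right)\right) + 6 = \left(-31 + \left(2 t^{2} - 75\right)\right) + 6 = \left(-31 + \left(-75 + 2 t^{2}\right)\right) + 6 = \left(-106 + 2 t^{2}\right) + 6 = -100 + 2 t^{2}$)
$v{\left(j{\left(9 \right)} \right)} - 40971 = \left(-100 + 2 \cdot 9^{2}\right) - 40971 = \left(-100 + 2 \cdot 81\right) - 40971 = \left(-100 + 162\right) - 40971 = 62 - 40971 = -40909$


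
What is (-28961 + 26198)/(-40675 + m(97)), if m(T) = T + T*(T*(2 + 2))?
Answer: 2763/2942 ≈ 0.93916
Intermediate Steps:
m(T) = T + 4*T² (m(T) = T + T*(T*4) = T + T*(4*T) = T + 4*T²)
(-28961 + 26198)/(-40675 + m(97)) = (-28961 + 26198)/(-40675 + 97*(1 + 4*97)) = -2763/(-40675 + 97*(1 + 388)) = -2763/(-40675 + 97*389) = -2763/(-40675 + 37733) = -2763/(-2942) = -2763*(-1/2942) = 2763/2942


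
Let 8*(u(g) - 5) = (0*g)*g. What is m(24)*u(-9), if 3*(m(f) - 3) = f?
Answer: 55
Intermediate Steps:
u(g) = 5 (u(g) = 5 + ((0*g)*g)/8 = 5 + (0*g)/8 = 5 + (⅛)*0 = 5 + 0 = 5)
m(f) = 3 + f/3
m(24)*u(-9) = (3 + (⅓)*24)*5 = (3 + 8)*5 = 11*5 = 55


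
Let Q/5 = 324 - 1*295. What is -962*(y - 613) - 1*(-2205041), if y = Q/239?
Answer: 667805043/239 ≈ 2.7942e+6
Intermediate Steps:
Q = 145 (Q = 5*(324 - 1*295) = 5*(324 - 295) = 5*29 = 145)
y = 145/239 ≈ 0.60669
-962*(y - 613) - 1*(-2205041) = -962*(145/239 - 613) - 1*(-2205041) = -962*(-146362/239) + 2205041 = 140800244/239 + 2205041 = 667805043/239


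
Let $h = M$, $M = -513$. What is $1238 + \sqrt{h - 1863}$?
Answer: $1238 + 6 i \sqrt{66} \approx 1238.0 + 48.744 i$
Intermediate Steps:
$h = -513$
$1238 + \sqrt{h - 1863} = 1238 + \sqrt{-513 - 1863} = 1238 + \sqrt{-2376} = 1238 + 6 i \sqrt{66}$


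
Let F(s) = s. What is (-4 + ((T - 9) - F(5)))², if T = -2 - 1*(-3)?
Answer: 289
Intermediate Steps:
T = 1 (T = -2 + 3 = 1)
(-4 + ((T - 9) - F(5)))² = (-4 + ((1 - 9) - 1*5))² = (-4 + (-8 - 5))² = (-4 - 13)² = (-17)² = 289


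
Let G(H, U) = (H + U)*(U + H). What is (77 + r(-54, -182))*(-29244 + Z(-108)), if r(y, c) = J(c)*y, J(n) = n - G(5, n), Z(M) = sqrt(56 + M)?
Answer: -49763666724 + 3403342*I*sqrt(13) ≈ -4.9764e+10 + 1.2271e+7*I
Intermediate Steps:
G(H, U) = (H + U)**2 (G(H, U) = (H + U)*(H + U) = (H + U)**2)
J(n) = n - (5 + n)**2
r(y, c) = y*(c - (5 + c)**2) (r(y, c) = (c - (5 + c)**2)*y = y*(c - (5 + c)**2))
(77 + r(-54, -182))*(-29244 + Z(-108)) = (77 - 54*(-182 - (5 - 182)**2))*(-29244 + sqrt(56 - 108)) = (77 - 54*(-182 - 1*(-177)**2))*(-29244 + sqrt(-52)) = (77 - 54*(-182 - 1*31329))*(-29244 + 2*I*sqrt(13)) = (77 - 54*(-182 - 31329))*(-29244 + 2*I*sqrt(13)) = (77 - 54*(-31511))*(-29244 + 2*I*sqrt(13)) = (77 + 1701594)*(-29244 + 2*I*sqrt(13)) = 1701671*(-29244 + 2*I*sqrt(13)) = -49763666724 + 3403342*I*sqrt(13)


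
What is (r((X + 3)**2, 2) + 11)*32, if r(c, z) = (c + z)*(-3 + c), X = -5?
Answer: 544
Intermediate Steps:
r(c, z) = (-3 + c)*(c + z)
(r((X + 3)**2, 2) + 11)*32 = ((((-5 + 3)**2)**2 - 3*(-5 + 3)**2 - 3*2 + (-5 + 3)**2*2) + 11)*32 = ((((-2)**2)**2 - 3*(-2)**2 - 6 + (-2)**2*2) + 11)*32 = ((4**2 - 3*4 - 6 + 4*2) + 11)*32 = ((16 - 12 - 6 + 8) + 11)*32 = (6 + 11)*32 = 17*32 = 544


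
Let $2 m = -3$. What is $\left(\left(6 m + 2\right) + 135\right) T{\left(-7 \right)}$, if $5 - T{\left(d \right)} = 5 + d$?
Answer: $896$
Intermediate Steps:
$m = - \frac{3}{2}$ ($m = \frac{1}{2} \left(-3\right) = - \frac{3}{2} \approx -1.5$)
$T{\left(d \right)} = - d$ ($T{\left(d \right)} = 5 - \left(5 + d\right) = - d$)
$\left(\left(6 m + 2\right) + 135\right) T{\left(-7 \right)} = \left(\left(6 \left(- \frac{3}{2}\right) + 2\right) + 135\right) \left(\left(-1\right) \left(-7\right)\right) = \left(\left(-9 + 2\right) + 135\right) 7 = \left(-7 + 135\right) 7 = 128 \cdot 7 = 896$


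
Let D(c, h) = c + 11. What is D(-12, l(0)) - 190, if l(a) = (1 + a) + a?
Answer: -191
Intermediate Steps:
l(a) = 1 + 2*a
D(c, h) = 11 + c
D(-12, l(0)) - 190 = (11 - 12) - 190 = -1 - 190 = -191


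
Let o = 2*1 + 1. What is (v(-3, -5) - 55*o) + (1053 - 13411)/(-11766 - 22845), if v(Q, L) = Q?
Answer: -5802290/34611 ≈ -167.64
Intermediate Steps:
o = 3 (o = 2 + 1 = 3)
(v(-3, -5) - 55*o) + (1053 - 13411)/(-11766 - 22845) = (-3 - 55*3) + (1053 - 13411)/(-11766 - 22845) = (-3 - 165) - 12358/(-34611) = -168 - 12358*(-1/34611) = -168 + 12358/34611 = -5802290/34611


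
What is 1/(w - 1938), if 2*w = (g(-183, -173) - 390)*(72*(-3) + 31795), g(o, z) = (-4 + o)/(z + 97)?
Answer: -152/930390863 ≈ -1.6337e-7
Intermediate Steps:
g(o, z) = (-4 + o)/(97 + z)
w = -930096287/152 (w = (((-4 - 183)/(97 - 173) - 390)*(72*(-3) + 31795))/2 = ((-187/(-76) - 390)*(-216 + 31795))/2 = ((-1/76*(-187) - 390)*31579)/2 = ((187/76 - 390)*31579)/2 = (-29453/76*31579)/2 = (1/2)*(-930096287/76) = -930096287/152 ≈ -6.1191e+6)
1/(w - 1938) = 1/(-930096287/152 - 1938) = 1/(-930390863/152) = -152/930390863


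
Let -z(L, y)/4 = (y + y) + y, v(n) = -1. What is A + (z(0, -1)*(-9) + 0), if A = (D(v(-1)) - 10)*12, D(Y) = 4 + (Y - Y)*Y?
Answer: -180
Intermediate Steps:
z(L, y) = -12*y (z(L, y) = -4*((y + y) + y) = -4*(2*y + y) = -12*y)
D(Y) = 4 (D(Y) = 4 + 0*Y = 4 + 0 = 4)
A = -72 (A = (4 - 10)*12 = -6*12 = -72)
A + (z(0, -1)*(-9) + 0) = -72 + (-12*(-1)*(-9) + 0) = -72 + (12*(-9) + 0) = -72 + (-108 + 0) = -72 - 108 = -180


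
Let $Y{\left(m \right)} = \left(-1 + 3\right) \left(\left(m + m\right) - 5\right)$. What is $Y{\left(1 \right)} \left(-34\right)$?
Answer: $204$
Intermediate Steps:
$Y{\left(m \right)} = -10 + 4 m$ ($Y{\left(m \right)} = 2 \left(2 m - 5\right) = 2 \left(-5 + 2 m\right) = -10 + 4 m$)
$Y{\left(1 \right)} \left(-34\right) = \left(-10 + 4 \cdot 1\right) \left(-34\right) = \left(-10 + 4\right) \left(-34\right) = \left(-6\right) \left(-34\right) = 204$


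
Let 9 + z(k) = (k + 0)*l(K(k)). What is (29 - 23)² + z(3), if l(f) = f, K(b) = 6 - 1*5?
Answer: 30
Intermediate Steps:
K(b) = 1 (K(b) = 6 - 5 = 1)
z(k) = -9 + k (z(k) = -9 + (k + 0)*1 = -9 + k*1 = -9 + k)
(29 - 23)² + z(3) = (29 - 23)² + (-9 + 3) = 6² - 6 = 36 - 6 = 30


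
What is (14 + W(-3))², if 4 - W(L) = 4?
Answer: 196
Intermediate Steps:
W(L) = 0 (W(L) = 4 - 1*4 = 4 - 4 = 0)
(14 + W(-3))² = (14 + 0)² = 14² = 196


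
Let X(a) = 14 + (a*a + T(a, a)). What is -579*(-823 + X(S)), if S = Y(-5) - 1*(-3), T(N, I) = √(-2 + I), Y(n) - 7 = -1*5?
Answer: 453936 - 579*√3 ≈ 4.5293e+5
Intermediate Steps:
Y(n) = 2 (Y(n) = 7 - 1*5 = 7 - 5 = 2)
S = 5 (S = 2 - 1*(-3) = 2 + 3 = 5)
X(a) = 14 + a² + √(-2 + a) (X(a) = 14 + (a*a + √(-2 + a)) = 14 + (a² + √(-2 + a)) = 14 + a² + √(-2 + a))
-579*(-823 + X(S)) = -579*(-823 + (14 + 5² + √(-2 + 5))) = -579*(-823 + (14 + 25 + √3)) = -579*(-823 + (39 + √3)) = -579*(-784 + √3) = 453936 - 579*√3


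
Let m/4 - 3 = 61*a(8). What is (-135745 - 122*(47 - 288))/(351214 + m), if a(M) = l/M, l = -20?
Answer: -106343/350616 ≈ -0.30330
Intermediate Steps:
a(M) = -20/M
m = -598 (m = 12 + 4*(61*(-20/8)) = 12 + 4*(61*(-20*⅛)) = 12 + 4*(61*(-5/2)) = 12 + 4*(-305/2) = 12 - 610 = -598)
(-135745 - 122*(47 - 288))/(351214 + m) = (-135745 - 122*(47 - 288))/(351214 - 598) = (-135745 - 122*(-241))/350616 = (-135745 + 29402)*(1/350616) = -106343*1/350616 = -106343/350616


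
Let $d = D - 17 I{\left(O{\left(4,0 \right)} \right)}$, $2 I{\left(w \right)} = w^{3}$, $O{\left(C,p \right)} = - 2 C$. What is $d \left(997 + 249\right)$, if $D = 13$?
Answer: $5438790$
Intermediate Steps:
$I{\left(w \right)} = \frac{w^{3}}{2}$
$d = 4365$ ($d = 13 - 17 \frac{\left(\left(-2\right) 4\right)^{3}}{2} = 13 - 17 \frac{\left(-8\right)^{3}}{2} = 13 - 17 \cdot \frac{1}{2} \left(-512\right) = 13 - -4352 = 13 + 4352 = 4365$)
$d \left(997 + 249\right) = 4365 \left(997 + 249\right) = 4365 \cdot 1246 = 5438790$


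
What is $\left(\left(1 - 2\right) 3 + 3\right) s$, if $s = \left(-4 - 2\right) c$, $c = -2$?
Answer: $0$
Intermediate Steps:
$s = 12$ ($s = \left(-4 - 2\right) \left(-2\right) = \left(-6\right) \left(-2\right) = 12$)
$\left(\left(1 - 2\right) 3 + 3\right) s = \left(\left(1 - 2\right) 3 + 3\right) 12 = \left(\left(-1\right) 3 + 3\right) 12 = \left(-3 + 3\right) 12 = 0 \cdot 12 = 0$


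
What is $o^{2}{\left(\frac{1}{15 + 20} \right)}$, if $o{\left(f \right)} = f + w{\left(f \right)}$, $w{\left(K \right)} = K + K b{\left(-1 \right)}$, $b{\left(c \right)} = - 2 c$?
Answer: $\frac{16}{1225} \approx 0.013061$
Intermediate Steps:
$w{\left(K \right)} = 3 K$ ($w{\left(K \right)} = K + K \left(\left(-2\right) \left(-1\right)\right) = K + K 2 = K + 2 K = 3 K$)
$o{\left(f \right)} = 4 f$ ($o{\left(f \right)} = f + 3 f = 4 f$)
$o^{2}{\left(\frac{1}{15 + 20} \right)} = \left(\frac{4}{15 + 20}\right)^{2} = \left(\frac{4}{35}\right)^{2} = \frac{16}{1225}$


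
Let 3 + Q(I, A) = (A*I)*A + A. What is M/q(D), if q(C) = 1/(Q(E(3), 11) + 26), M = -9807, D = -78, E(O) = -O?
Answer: 3226503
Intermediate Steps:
Q(I, A) = -3 + A + I*A² (Q(I, A) = -3 + ((A*I)*A + A) = -3 + (I*A² + A) = -3 + (A + I*A²) = -3 + A + I*A²)
q(C) = -1/329 (q(C) = 1/((-3 + 11 - 1*3*11²) + 26) = 1/((-3 + 11 - 3*121) + 26) = 1/((-3 + 11 - 363) + 26) = 1/(-355 + 26) = 1/(-329) = -1/329)
M/q(D) = -9807/(-1/329) = -9807*(-329) = 3226503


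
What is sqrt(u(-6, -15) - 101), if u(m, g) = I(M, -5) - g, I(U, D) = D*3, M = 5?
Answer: I*sqrt(101) ≈ 10.05*I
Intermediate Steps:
I(U, D) = 3*D
u(m, g) = -15 - g (u(m, g) = 3*(-5) - g = -15 - g)
sqrt(u(-6, -15) - 101) = sqrt((-15 - 1*(-15)) - 101) = sqrt((-15 + 15) - 101) = sqrt(0 - 101) = sqrt(-101) = I*sqrt(101)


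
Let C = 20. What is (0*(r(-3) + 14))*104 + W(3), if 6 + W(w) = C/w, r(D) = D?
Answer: ⅔ ≈ 0.66667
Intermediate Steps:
W(w) = -6 + 20/w
(0*(r(-3) + 14))*104 + W(3) = (0*(-3 + 14))*104 + (-6 + 20/3) = (0*11)*104 + (-6 + 20*(⅓)) = 0*104 + (-6 + 20/3) = 0 + ⅔ = ⅔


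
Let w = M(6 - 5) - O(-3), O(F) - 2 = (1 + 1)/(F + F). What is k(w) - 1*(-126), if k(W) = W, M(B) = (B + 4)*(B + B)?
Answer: 403/3 ≈ 134.33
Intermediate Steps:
M(B) = 2*B*(4 + B) (M(B) = (4 + B)*(2*B) = 2*B*(4 + B))
O(F) = 2 + 1/F (O(F) = 2 + (1 + 1)/(F + F) = 2 + 2/((2*F)) = 2 + 2*(1/(2*F)) = 2 + 1/F)
w = 25/3 (w = 2*(6 - 5)*(4 + (6 - 5)) - (2 + 1/(-3)) = 2*1*(4 + 1) - (2 - ⅓) = 2*1*5 - 1*5/3 = 10 - 5/3 = 25/3 ≈ 8.3333)
k(w) - 1*(-126) = 25/3 - 1*(-126) = 25/3 + 126 = 403/3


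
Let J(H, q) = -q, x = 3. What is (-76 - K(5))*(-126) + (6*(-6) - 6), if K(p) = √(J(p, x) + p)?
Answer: 9534 + 126*√2 ≈ 9712.2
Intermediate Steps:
K(p) = √(-3 + p) (K(p) = √(-1*3 + p) = √(-3 + p))
(-76 - K(5))*(-126) + (6*(-6) - 6) = (-76 - √(-3 + 5))*(-126) + (6*(-6) - 6) = (-76 - √2)*(-126) + (-36 - 6) = (9576 + 126*√2) - 42 = 9534 + 126*√2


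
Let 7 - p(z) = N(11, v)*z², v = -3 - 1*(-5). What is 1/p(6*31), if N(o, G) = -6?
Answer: 1/207583 ≈ 4.8174e-6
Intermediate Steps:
v = 2 (v = -3 + 5 = 2)
p(z) = 7 + 6*z² (p(z) = 7 - (-6)*z² = 7 + 6*z²)
1/p(6*31) = 1/(7 + 6*(6*31)²) = 1/(7 + 6*186²) = 1/(7 + 6*34596) = 1/(7 + 207576) = 1/207583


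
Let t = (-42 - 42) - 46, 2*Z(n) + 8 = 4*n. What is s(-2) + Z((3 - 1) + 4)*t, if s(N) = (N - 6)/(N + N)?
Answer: -1038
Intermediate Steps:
Z(n) = -4 + 2*n (Z(n) = -4 + (4*n)/2 = -4 + 2*n)
s(N) = (-6 + N)/(2*N) (s(N) = (-6 + N)/((2*N)) = (-6 + N)*(1/(2*N)) = (-6 + N)/(2*N))
t = -130 (t = -84 - 46 = -130)
s(-2) + Z((3 - 1) + 4)*t = (1/2)*(-6 - 2)/(-2) + (-4 + 2*((3 - 1) + 4))*(-130) = (1/2)*(-1/2)*(-8) + (-4 + 2*(2 + 4))*(-130) = 2 + (-4 + 2*6)*(-130) = 2 + (-4 + 12)*(-130) = 2 + 8*(-130) = 2 - 1040 = -1038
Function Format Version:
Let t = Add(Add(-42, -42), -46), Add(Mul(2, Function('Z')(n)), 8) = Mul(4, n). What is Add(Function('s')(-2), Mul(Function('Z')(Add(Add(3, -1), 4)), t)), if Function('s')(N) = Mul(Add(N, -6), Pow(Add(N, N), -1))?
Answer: -1038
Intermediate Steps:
Function('Z')(n) = Add(-4, Mul(2, n)) (Function('Z')(n) = Add(-4, Mul(Rational(1, 2), Mul(4, n))) = Add(-4, Mul(2, n)))
Function('s')(N) = Mul(Rational(1, 2), Pow(N, -1), Add(-6, N)) (Function('s')(N) = Mul(Add(-6, N), Pow(Mul(2, N), -1)) = Mul(Add(-6, N), Mul(Rational(1, 2), Pow(N, -1))) = Mul(Rational(1, 2), Pow(N, -1), Add(-6, N)))
t = -130 (t = Add(-84, -46) = -130)
Add(Function('s')(-2), Mul(Function('Z')(Add(Add(3, -1), 4)), t)) = Add(Mul(Rational(1, 2), Pow(-2, -1), Add(-6, -2)), Mul(Add(-4, Mul(2, Add(Add(3, -1), 4))), -130)) = Add(Mul(Rational(1, 2), Rational(-1, 2), -8), Mul(Add(-4, Mul(2, Add(2, 4))), -130)) = Add(2, Mul(Add(-4, Mul(2, 6)), -130)) = Add(2, Mul(Add(-4, 12), -130)) = Add(2, Mul(8, -130)) = Add(2, -1040) = -1038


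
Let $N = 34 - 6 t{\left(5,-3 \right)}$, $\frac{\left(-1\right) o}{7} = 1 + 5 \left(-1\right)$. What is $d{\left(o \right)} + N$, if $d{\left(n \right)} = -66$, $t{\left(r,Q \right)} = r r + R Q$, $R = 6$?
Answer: $-74$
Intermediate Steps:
$t{\left(r,Q \right)} = r^{2} + 6 Q$ ($t{\left(r,Q \right)} = r r + 6 Q = r^{2} + 6 Q$)
$o = 28$ ($o = - 7 \left(1 + 5 \left(-1\right)\right) = - 7 \left(1 - 5\right) = \left(-7\right) \left(-4\right) = 28$)
$N = -8$ ($N = 34 - 6 \left(5^{2} + 6 \left(-3\right)\right) = 34 - 6 \left(25 - 18\right) = 34 - 42 = -8$)
$d{\left(o \right)} + N = -66 - 8 = -74$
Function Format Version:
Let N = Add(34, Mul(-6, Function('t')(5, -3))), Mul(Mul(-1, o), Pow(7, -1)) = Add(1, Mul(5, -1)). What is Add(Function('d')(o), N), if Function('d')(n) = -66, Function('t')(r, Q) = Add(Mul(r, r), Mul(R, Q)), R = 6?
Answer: -74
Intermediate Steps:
Function('t')(r, Q) = Add(Pow(r, 2), Mul(6, Q)) (Function('t')(r, Q) = Add(Mul(r, r), Mul(6, Q)) = Add(Pow(r, 2), Mul(6, Q)))
o = 28 (o = Mul(-7, Add(1, Mul(5, -1))) = Mul(-7, Add(1, -5)) = Mul(-7, -4) = 28)
N = -8 (N = Add(34, Mul(-6, Add(Pow(5, 2), Mul(6, -3)))) = Add(34, Mul(-6, Add(25, -18))) = Add(34, Mul(-6, 7)) = Add(34, -42) = -8)
Add(Function('d')(o), N) = Add(-66, -8) = -74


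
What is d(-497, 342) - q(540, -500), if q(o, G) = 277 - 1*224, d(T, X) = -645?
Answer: -698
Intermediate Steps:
q(o, G) = 53 (q(o, G) = 277 - 224 = 53)
d(-497, 342) - q(540, -500) = -645 - 1*53 = -645 - 53 = -698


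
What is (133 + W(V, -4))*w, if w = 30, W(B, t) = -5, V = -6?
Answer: 3840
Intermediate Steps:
(133 + W(V, -4))*w = (133 - 5)*30 = 128*30 = 3840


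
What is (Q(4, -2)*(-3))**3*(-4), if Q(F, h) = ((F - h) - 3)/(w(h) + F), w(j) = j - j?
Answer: 729/16 ≈ 45.563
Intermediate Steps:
w(j) = 0
Q(F, h) = (-3 + F - h)/F (Q(F, h) = ((F - h) - 3)/(0 + F) = (-3 + F - h)/F)
(Q(4, -2)*(-3))**3*(-4) = (((-3 + 4 - 1*(-2))/4)*(-3))**3*(-4) = (((-3 + 4 + 2)/4)*(-3))**3*(-4) = (((1/4)*3)*(-3))**3*(-4) = ((3/4)*(-3))**3*(-4) = (-9/4)**3*(-4) = -729/64*(-4) = 729/16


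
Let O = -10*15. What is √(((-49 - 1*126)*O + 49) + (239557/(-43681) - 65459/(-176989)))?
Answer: √35978238167218369133/36990701 ≈ 162.15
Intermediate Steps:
O = -150
√(((-49 - 1*126)*O + 49) + (239557/(-43681) - 65459/(-176989))) = √(((-49 - 1*126)*(-150) + 49) + (239557/(-43681) - 65459/(-176989))) = √(((-49 - 126)*(-150) + 49) + (239557*(-1/43681) - 65459*(-1/176989))) = √((-175*(-150) + 49) + (-239557/43681 + 65459/176989)) = √((26250 + 49) - 39539639294/7731056509) = √(26299 - 39539639294/7731056509) = √(203279515490897/7731056509) = √35978238167218369133/36990701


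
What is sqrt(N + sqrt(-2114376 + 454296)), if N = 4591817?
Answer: sqrt(4591817 + 4*I*sqrt(103755)) ≈ 2142.9 + 0.3*I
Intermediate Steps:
sqrt(N + sqrt(-2114376 + 454296)) = sqrt(4591817 + sqrt(-2114376 + 454296)) = sqrt(4591817 + sqrt(-1660080)) = sqrt(4591817 + 4*I*sqrt(103755))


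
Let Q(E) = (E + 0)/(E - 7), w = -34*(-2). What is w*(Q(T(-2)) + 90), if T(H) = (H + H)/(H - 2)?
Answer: 18326/3 ≈ 6108.7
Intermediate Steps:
T(H) = 2*H/(-2 + H) (T(H) = (2*H)/(-2 + H) = 2*H/(-2 + H))
w = 68
Q(E) = E/(-7 + E)
w*(Q(T(-2)) + 90) = 68*((2*(-2)/(-2 - 2))/(-7 + 2*(-2)/(-2 - 2)) + 90) = 68*((2*(-2)/(-4))/(-7 + 2*(-2)/(-4)) + 90) = 68*((2*(-2)*(-1/4))/(-7 + 2*(-2)*(-1/4)) + 90) = 68*(1/(-7 + 1) + 90) = 68*(1/(-6) + 90) = 68*(1*(-1/6) + 90) = 68*(-1/6 + 90) = 68*(539/6) = 18326/3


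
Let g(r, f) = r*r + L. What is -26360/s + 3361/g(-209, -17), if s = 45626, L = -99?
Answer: -10157883/20290534 ≈ -0.50062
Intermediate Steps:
g(r, f) = -99 + r**2 (g(r, f) = r*r - 99 = r**2 - 99 = -99 + r**2)
-26360/s + 3361/g(-209, -17) = -26360/45626 + 3361/(-99 + (-209)**2) = -26360*1/45626 + 3361/(-99 + 43681) = -13180/22813 + 3361/43582 = -10157883/20290534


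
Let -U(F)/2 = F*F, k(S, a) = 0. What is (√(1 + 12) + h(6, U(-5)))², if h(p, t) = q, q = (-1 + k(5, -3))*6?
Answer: (6 - √13)² ≈ 5.7334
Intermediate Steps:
U(F) = -2*F² (U(F) = -2*F*F = -2*F²)
q = -6 (q = (-1 + 0)*6 = -1*6 = -6)
h(p, t) = -6
(√(1 + 12) + h(6, U(-5)))² = (√(1 + 12) - 6)² = (√13 - 6)² = (-6 + √13)²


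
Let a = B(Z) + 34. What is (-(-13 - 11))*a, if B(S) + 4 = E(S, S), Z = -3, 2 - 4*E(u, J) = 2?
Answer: 720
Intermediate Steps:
E(u, J) = 0 (E(u, J) = 1/2 - 1/4*2 = 1/2 - 1/2 = 0)
B(S) = -4 (B(S) = -4 + 0 = -4)
a = 30 (a = -4 + 34 = 30)
(-(-13 - 11))*a = -(-13 - 11)*30 = -1*(-24)*30 = 24*30 = 720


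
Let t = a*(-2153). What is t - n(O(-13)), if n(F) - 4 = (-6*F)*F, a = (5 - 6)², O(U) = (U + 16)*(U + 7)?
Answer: -213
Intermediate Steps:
O(U) = (7 + U)*(16 + U) (O(U) = (16 + U)*(7 + U) = (7 + U)*(16 + U))
a = 1 (a = (-1)² = 1)
n(F) = 4 - 6*F² (n(F) = 4 + (-6*F)*F = 4 - 6*F²)
t = -2153 (t = 1*(-2153) = -2153)
t - n(O(-13)) = -2153 - (4 - 6*(112 + (-13)² + 23*(-13))²) = -2153 - (4 - 6*(112 + 169 - 299)²) = -2153 - (4 - 6*(-18)²) = -2153 - (4 - 6*324) = -2153 - (4 - 1944) = -2153 - 1*(-1940) = -2153 + 1940 = -213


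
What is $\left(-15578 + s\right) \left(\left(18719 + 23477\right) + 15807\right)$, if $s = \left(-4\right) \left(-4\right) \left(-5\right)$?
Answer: $-908210974$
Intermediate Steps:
$s = -80$ ($s = 16 \left(-5\right) = -80$)
$\left(-15578 + s\right) \left(\left(18719 + 23477\right) + 15807\right) = \left(-15578 - 80\right) \left(\left(18719 + 23477\right) + 15807\right) = - 15658 \left(42196 + 15807\right) = \left(-15658\right) 58003 = -908210974$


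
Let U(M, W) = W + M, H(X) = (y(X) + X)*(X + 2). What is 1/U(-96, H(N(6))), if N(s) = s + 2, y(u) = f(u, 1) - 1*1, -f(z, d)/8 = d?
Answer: -1/106 ≈ -0.0094340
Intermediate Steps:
f(z, d) = -8*d
y(u) = -9 (y(u) = -8*1 - 1*1 = -8 - 1 = -9)
N(s) = 2 + s
H(X) = (-9 + X)*(2 + X) (H(X) = (-9 + X)*(X + 2) = (-9 + X)*(2 + X))
U(M, W) = M + W
1/U(-96, H(N(6))) = 1/(-96 + (-18 + (2 + 6)² - 7*(2 + 6))) = 1/(-96 + (-18 + 8² - 7*8)) = 1/(-96 + (-18 + 64 - 56)) = 1/(-96 - 10) = 1/(-106) = -1/106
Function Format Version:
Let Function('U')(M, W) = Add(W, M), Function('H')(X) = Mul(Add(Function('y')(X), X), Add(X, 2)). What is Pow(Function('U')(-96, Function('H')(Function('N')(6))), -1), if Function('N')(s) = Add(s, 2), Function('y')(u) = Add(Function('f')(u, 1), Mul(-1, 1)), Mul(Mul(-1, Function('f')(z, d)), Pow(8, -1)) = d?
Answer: Rational(-1, 106) ≈ -0.0094340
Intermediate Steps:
Function('f')(z, d) = Mul(-8, d)
Function('y')(u) = -9 (Function('y')(u) = Add(Mul(-8, 1), Mul(-1, 1)) = Add(-8, -1) = -9)
Function('N')(s) = Add(2, s)
Function('H')(X) = Mul(Add(-9, X), Add(2, X)) (Function('H')(X) = Mul(Add(-9, X), Add(X, 2)) = Mul(Add(-9, X), Add(2, X)))
Function('U')(M, W) = Add(M, W)
Pow(Function('U')(-96, Function('H')(Function('N')(6))), -1) = Pow(Add(-96, Add(-18, Pow(Add(2, 6), 2), Mul(-7, Add(2, 6)))), -1) = Pow(Add(-96, Add(-18, Pow(8, 2), Mul(-7, 8))), -1) = Pow(Add(-96, Add(-18, 64, -56)), -1) = Pow(Add(-96, -10), -1) = Pow(-106, -1) = Rational(-1, 106)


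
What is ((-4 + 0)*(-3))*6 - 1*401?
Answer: -329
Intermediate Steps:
((-4 + 0)*(-3))*6 - 1*401 = -4*(-3)*6 - 401 = 12*6 - 401 = 72 - 401 = -329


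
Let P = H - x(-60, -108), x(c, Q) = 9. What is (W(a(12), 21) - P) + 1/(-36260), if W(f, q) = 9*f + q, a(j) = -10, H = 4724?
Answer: -173467841/36260 ≈ -4784.0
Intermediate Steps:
W(f, q) = q + 9*f
P = 4715 (P = 4724 - 1*9 = 4724 - 9 = 4715)
(W(a(12), 21) - P) + 1/(-36260) = ((21 + 9*(-10)) - 1*4715) + 1/(-36260) = ((21 - 90) - 4715) - 1/36260 = (-69 - 4715) - 1/36260 = -4784 - 1/36260 = -173467841/36260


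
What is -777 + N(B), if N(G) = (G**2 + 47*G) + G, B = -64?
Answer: 247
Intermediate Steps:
N(G) = G**2 + 48*G
-777 + N(B) = -777 - 64*(48 - 64) = -777 - 64*(-16) = -777 + 1024 = 247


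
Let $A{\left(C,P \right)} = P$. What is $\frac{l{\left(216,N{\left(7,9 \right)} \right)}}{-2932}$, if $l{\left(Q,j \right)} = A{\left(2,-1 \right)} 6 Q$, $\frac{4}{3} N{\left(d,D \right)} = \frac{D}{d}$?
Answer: $\frac{324}{733} \approx 0.44202$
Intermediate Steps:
$N{\left(d,D \right)} = \frac{3 D}{4 d}$ ($N{\left(d,D \right)} = \frac{3 \frac{D}{d}}{4} = \frac{3 D}{4 d}$)
$l{\left(Q,j \right)} = - 6 Q$ ($l{\left(Q,j \right)} = \left(-1\right) 6 Q = - 6 Q$)
$\frac{l{\left(216,N{\left(7,9 \right)} \right)}}{-2932} = \frac{\left(-6\right) 216}{-2932} = \left(-1296\right) \left(- \frac{1}{2932}\right) = \frac{324}{733}$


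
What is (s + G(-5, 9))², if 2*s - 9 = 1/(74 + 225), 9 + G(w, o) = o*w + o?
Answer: 146627881/89401 ≈ 1640.1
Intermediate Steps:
G(w, o) = -9 + o + o*w (G(w, o) = -9 + (o*w + o) = -9 + (o + o*w) = -9 + o + o*w)
s = 1346/299 (s = 9/2 + 1/(2*(74 + 225)) = 9/2 + (½)/299 = 9/2 + (½)*(1/299) = 9/2 + 1/598 = 1346/299 ≈ 4.5017)
(s + G(-5, 9))² = (1346/299 + (-9 + 9 + 9*(-5)))² = (1346/299 + (-9 + 9 - 45))² = (1346/299 - 45)² = (-12109/299)² = 146627881/89401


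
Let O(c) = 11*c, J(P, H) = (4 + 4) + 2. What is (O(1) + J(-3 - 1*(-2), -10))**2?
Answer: 441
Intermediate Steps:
J(P, H) = 10 (J(P, H) = 8 + 2 = 10)
(O(1) + J(-3 - 1*(-2), -10))**2 = (11*1 + 10)**2 = (11 + 10)**2 = 21**2 = 441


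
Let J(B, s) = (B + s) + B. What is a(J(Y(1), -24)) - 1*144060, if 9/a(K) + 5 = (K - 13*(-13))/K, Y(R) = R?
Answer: -37023618/257 ≈ -1.4406e+5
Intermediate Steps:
J(B, s) = s + 2*B
a(K) = 9/(-5 + (169 + K)/K) (a(K) = 9/(-5 + (K - 13*(-13))/K) = 9/(-5 + (K + 169)/K) = 9/(-5 + (169 + K)/K))
a(J(Y(1), -24)) - 1*144060 = -9*(-24 + 2*1)/(-169 + 4*(-24 + 2*1)) - 1*144060 = -9*(-24 + 2)/(-169 + 4*(-24 + 2)) - 144060 = -9*(-22)/(-169 + 4*(-22)) - 144060 = -9*(-22)/(-169 - 88) - 144060 = -9*(-22)/(-257) - 144060 = -9*(-22)*(-1/257) - 144060 = -198/257 - 144060 = -37023618/257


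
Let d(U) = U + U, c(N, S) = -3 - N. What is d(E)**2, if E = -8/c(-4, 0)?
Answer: 256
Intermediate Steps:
E = -8 (E = -8/(-3 - 1*(-4)) = -8/(-3 + 4) = -8/1 = -8*1 = -8)
d(U) = 2*U
d(E)**2 = (2*(-8))**2 = (-16)**2 = 256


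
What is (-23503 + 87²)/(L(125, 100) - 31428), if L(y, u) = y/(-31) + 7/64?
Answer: 31613056/62360935 ≈ 0.50694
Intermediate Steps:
L(y, u) = 7/64 - y/31 (L(y, u) = y*(-1/31) + 7*(1/64) = -y/31 + 7/64 = 7/64 - y/31)
(-23503 + 87²)/(L(125, 100) - 31428) = (-23503 + 87²)/((7/64 - 1/31*125) - 31428) = (-23503 + 7569)/((7/64 - 125/31) - 31428) = -15934/(-7783/1984 - 31428) = -15934/(-62360935/1984) = -15934*(-1984/62360935) = 31613056/62360935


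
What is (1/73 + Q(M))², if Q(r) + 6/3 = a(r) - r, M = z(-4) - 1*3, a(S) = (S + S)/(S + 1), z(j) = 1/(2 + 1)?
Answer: 18054001/1199025 ≈ 15.057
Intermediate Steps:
z(j) = ⅓ (z(j) = 1/3 = ⅓)
a(S) = 2*S/(1 + S) (a(S) = (2*S)/(1 + S) = 2*S/(1 + S))
M = -8/3 (M = ⅓ - 1*3 = ⅓ - 3 = -8/3 ≈ -2.6667)
Q(r) = -2 - r + 2*r/(1 + r) (Q(r) = -2 + (2*r/(1 + r) - r) = -2 + (-r + 2*r/(1 + r)) = -2 - r + 2*r/(1 + r))
(1/73 + Q(M))² = (1/73 + (-2 - 1*(-8/3) - (-8/3)²)/(1 - 8/3))² = (1/73 + (-2 + 8/3 - 1*64/9)/(-5/3))² = (1/73 - 3*(-2 + 8/3 - 64/9)/5)² = (1/73 - ⅗*(-58/9))² = (1/73 + 58/15)² = (4249/1095)² = 18054001/1199025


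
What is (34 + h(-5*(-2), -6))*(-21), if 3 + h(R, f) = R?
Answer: -861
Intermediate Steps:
h(R, f) = -3 + R
(34 + h(-5*(-2), -6))*(-21) = (34 + (-3 - 5*(-2)))*(-21) = (34 + (-3 + 10))*(-21) = (34 + 7)*(-21) = 41*(-21) = -861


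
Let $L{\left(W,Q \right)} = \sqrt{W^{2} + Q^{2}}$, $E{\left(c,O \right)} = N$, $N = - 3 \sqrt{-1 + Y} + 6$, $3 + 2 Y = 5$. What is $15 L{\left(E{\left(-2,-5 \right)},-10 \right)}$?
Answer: $30 \sqrt{34} \approx 174.93$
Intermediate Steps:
$Y = 1$ ($Y = - \frac{3}{2} + \frac{1}{2} \cdot 5 = - \frac{3}{2} + \frac{5}{2} = 1$)
$N = 6$ ($N = - 3 \sqrt{-1 + 1} + 6 = - 3 \sqrt{0} + 6 = \left(-3\right) 0 + 6 = 0 + 6 = 6$)
$E{\left(c,O \right)} = 6$
$L{\left(W,Q \right)} = \sqrt{Q^{2} + W^{2}}$
$15 L{\left(E{\left(-2,-5 \right)},-10 \right)} = 15 \sqrt{\left(-10\right)^{2} + 6^{2}} = 15 \sqrt{100 + 36} = 15 \sqrt{136} = 15 \cdot 2 \sqrt{34} = 30 \sqrt{34}$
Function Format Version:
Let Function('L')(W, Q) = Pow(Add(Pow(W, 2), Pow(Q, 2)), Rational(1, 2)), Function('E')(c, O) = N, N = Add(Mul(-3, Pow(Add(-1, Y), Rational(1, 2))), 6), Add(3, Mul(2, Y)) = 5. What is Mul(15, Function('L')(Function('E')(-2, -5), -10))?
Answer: Mul(30, Pow(34, Rational(1, 2))) ≈ 174.93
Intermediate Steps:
Y = 1 (Y = Add(Rational(-3, 2), Mul(Rational(1, 2), 5)) = Add(Rational(-3, 2), Rational(5, 2)) = 1)
N = 6 (N = Add(Mul(-3, Pow(Add(-1, 1), Rational(1, 2))), 6) = Add(Mul(-3, Pow(0, Rational(1, 2))), 6) = Add(Mul(-3, 0), 6) = Add(0, 6) = 6)
Function('E')(c, O) = 6
Function('L')(W, Q) = Pow(Add(Pow(Q, 2), Pow(W, 2)), Rational(1, 2))
Mul(15, Function('L')(Function('E')(-2, -5), -10)) = Mul(15, Pow(Add(Pow(-10, 2), Pow(6, 2)), Rational(1, 2))) = Mul(15, Pow(Add(100, 36), Rational(1, 2))) = Mul(15, Pow(136, Rational(1, 2))) = Mul(15, Mul(2, Pow(34, Rational(1, 2)))) = Mul(30, Pow(34, Rational(1, 2)))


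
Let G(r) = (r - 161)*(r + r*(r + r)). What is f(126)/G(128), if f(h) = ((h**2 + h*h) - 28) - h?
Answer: -15799/542784 ≈ -0.029107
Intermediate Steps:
G(r) = (-161 + r)*(r + 2*r**2) (G(r) = (-161 + r)*(r + r*(2*r)) = (-161 + r)*(r + 2*r**2))
f(h) = -28 - h + 2*h**2 (f(h) = ((h**2 + h**2) - 28) - h = (2*h**2 - 28) - h = (-28 + 2*h**2) - h = -28 - h + 2*h**2)
f(126)/G(128) = (-28 - 1*126 + 2*126**2)/((128*(-161 - 321*128 + 2*128**2))) = (-28 - 126 + 2*15876)/((128*(-161 - 41088 + 2*16384))) = (-28 - 126 + 31752)/((128*(-161 - 41088 + 32768))) = 31598/((128*(-8481))) = 31598/(-1085568) = 31598*(-1/1085568) = -15799/542784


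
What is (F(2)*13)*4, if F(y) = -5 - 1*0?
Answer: -260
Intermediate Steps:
F(y) = -5 (F(y) = -5 + 0 = -5)
(F(2)*13)*4 = -5*13*4 = -65*4 = -260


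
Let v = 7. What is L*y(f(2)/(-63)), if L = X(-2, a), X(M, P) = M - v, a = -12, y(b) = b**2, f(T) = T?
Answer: -4/441 ≈ -0.0090703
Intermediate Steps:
X(M, P) = -7 + M (X(M, P) = M - 1*7 = M - 7 = -7 + M)
L = -9 (L = -7 - 2 = -9)
L*y(f(2)/(-63)) = -9*(2/(-63))**2 = -9*(2*(-1/63))**2 = -9*(-2/63)**2 = -9*4/3969 = -4/441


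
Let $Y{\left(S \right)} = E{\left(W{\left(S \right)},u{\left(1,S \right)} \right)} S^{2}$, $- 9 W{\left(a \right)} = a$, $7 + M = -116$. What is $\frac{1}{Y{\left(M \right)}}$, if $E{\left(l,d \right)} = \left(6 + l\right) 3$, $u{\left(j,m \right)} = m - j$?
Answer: $\frac{1}{892611} \approx 1.1203 \cdot 10^{-6}$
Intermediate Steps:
$M = -123$ ($M = -7 - 116 = -123$)
$W{\left(a \right)} = - \frac{a}{9}$
$E{\left(l,d \right)} = 18 + 3 l$
$Y{\left(S \right)} = S^{2} \left(18 - \frac{S}{3}\right)$ ($Y{\left(S \right)} = \left(18 + 3 \left(- \frac{S}{9}\right)\right) S^{2} = \left(18 - \frac{S}{3}\right) S^{2} = S^{2} \left(18 - \frac{S}{3}\right)$)
$\frac{1}{Y{\left(M \right)}} = \frac{1}{\frac{1}{3} \left(-123\right)^{2} \left(54 - -123\right)} = \frac{1}{\frac{1}{3} \cdot 15129 \left(54 + 123\right)} = \frac{1}{\frac{1}{3} \cdot 15129 \cdot 177} = \frac{1}{892611}$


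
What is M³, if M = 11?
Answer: 1331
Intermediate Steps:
M³ = 11³ = 1331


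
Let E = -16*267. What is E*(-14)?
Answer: 59808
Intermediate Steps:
E = -4272
E*(-14) = -4272*(-14) = 59808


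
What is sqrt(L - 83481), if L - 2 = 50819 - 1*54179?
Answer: I*sqrt(86839) ≈ 294.68*I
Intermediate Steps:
L = -3358 (L = 2 + (50819 - 1*54179) = 2 + (50819 - 54179) = 2 - 3360 = -3358)
sqrt(L - 83481) = sqrt(-3358 - 83481) = sqrt(-86839) = I*sqrt(86839)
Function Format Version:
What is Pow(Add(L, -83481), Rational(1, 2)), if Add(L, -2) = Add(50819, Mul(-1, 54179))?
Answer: Mul(I, Pow(86839, Rational(1, 2))) ≈ Mul(294.68, I)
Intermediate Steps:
L = -3358 (L = Add(2, Add(50819, Mul(-1, 54179))) = Add(2, Add(50819, -54179)) = Add(2, -3360) = -3358)
Pow(Add(L, -83481), Rational(1, 2)) = Pow(Add(-3358, -83481), Rational(1, 2)) = Pow(-86839, Rational(1, 2)) = Mul(I, Pow(86839, Rational(1, 2)))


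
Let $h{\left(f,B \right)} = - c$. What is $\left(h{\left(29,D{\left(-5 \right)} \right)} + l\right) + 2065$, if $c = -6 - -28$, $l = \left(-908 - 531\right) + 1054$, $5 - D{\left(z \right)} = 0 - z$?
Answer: $1658$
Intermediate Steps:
$D{\left(z \right)} = 5 + z$ ($D{\left(z \right)} = 5 - \left(0 - z\right) = 5 - - z = 5 + z$)
$l = -385$ ($l = -1439 + 1054 = -385$)
$c = 22$ ($c = -6 + 28 = 22$)
$h{\left(f,B \right)} = -22$ ($h{\left(f,B \right)} = \left(-1\right) 22 = -22$)
$\left(h{\left(29,D{\left(-5 \right)} \right)} + l\right) + 2065 = \left(-22 - 385\right) + 2065 = -407 + 2065 = 1658$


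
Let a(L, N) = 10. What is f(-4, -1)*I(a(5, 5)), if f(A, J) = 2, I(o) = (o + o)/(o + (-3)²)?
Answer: 40/19 ≈ 2.1053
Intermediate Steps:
I(o) = 2*o/(9 + o) (I(o) = (2*o)/(o + 9) = (2*o)/(9 + o) = 2*o/(9 + o))
f(-4, -1)*I(a(5, 5)) = 2*(2*10/(9 + 10)) = 2*(2*10/19) = 2*(2*10*(1/19)) = 2*(20/19) = 40/19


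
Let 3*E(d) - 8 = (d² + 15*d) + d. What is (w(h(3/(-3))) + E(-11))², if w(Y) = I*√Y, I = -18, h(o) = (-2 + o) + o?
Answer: -9455/9 + 1128*I ≈ -1050.6 + 1128.0*I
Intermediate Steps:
h(o) = -2 + 2*o
E(d) = 8/3 + d²/3 + 16*d/3 (E(d) = 8/3 + ((d² + 15*d) + d)/3 = 8/3 + (d² + 16*d)/3 = 8/3 + (d²/3 + 16*d/3) = 8/3 + d²/3 + 16*d/3)
w(Y) = -18*√Y
(w(h(3/(-3))) + E(-11))² = (-18*√(-2 + 2*(3/(-3))) + (8/3 + (⅓)*(-11)² + (16/3)*(-11)))² = (-18*√(-2 + 2*(3*(-⅓))) + (8/3 + (⅓)*121 - 176/3))² = (-18*√(-2 + 2*(-1)) + (8/3 + 121/3 - 176/3))² = (-18*√(-2 - 2) - 47/3)² = (-36*I - 47/3)² = (-47/3 - 36*I)²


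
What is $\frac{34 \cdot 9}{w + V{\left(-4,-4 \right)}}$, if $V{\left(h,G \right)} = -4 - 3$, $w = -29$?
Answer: $- \frac{17}{2} \approx -8.5$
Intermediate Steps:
$V{\left(h,G \right)} = -7$
$\frac{34 \cdot 9}{w + V{\left(-4,-4 \right)}} = \frac{34 \cdot 9}{-29 - 7} = \frac{306}{-36} = 306 \left(- \frac{1}{36}\right) = - \frac{17}{2}$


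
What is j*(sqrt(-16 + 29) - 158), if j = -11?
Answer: 1738 - 11*sqrt(13) ≈ 1698.3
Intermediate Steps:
j*(sqrt(-16 + 29) - 158) = -11*(sqrt(-16 + 29) - 158) = -11*(sqrt(13) - 158) = -11*(-158 + sqrt(13)) = 1738 - 11*sqrt(13)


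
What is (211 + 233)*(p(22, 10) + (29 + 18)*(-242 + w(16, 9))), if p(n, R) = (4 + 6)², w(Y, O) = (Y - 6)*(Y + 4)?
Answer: -832056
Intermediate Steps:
w(Y, O) = (-6 + Y)*(4 + Y)
p(n, R) = 100 (p(n, R) = 10² = 100)
(211 + 233)*(p(22, 10) + (29 + 18)*(-242 + w(16, 9))) = (211 + 233)*(100 + (29 + 18)*(-242 + (-24 + 16² - 2*16))) = 444*(100 + 47*(-242 + (-24 + 256 - 32))) = 444*(100 + 47*(-242 + 200)) = 444*(100 + 47*(-42)) = 444*(100 - 1974) = 444*(-1874) = -832056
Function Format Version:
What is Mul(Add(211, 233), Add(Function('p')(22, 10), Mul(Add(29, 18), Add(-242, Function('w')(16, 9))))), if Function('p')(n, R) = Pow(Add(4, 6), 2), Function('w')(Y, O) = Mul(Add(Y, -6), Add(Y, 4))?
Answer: -832056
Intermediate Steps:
Function('w')(Y, O) = Mul(Add(-6, Y), Add(4, Y))
Function('p')(n, R) = 100 (Function('p')(n, R) = Pow(10, 2) = 100)
Mul(Add(211, 233), Add(Function('p')(22, 10), Mul(Add(29, 18), Add(-242, Function('w')(16, 9))))) = Mul(Add(211, 233), Add(100, Mul(Add(29, 18), Add(-242, Add(-24, Pow(16, 2), Mul(-2, 16)))))) = Mul(444, Add(100, Mul(47, Add(-242, Add(-24, 256, -32))))) = Mul(444, Add(100, Mul(47, Add(-242, 200)))) = Mul(444, Add(100, Mul(47, -42))) = Mul(444, Add(100, -1974)) = Mul(444, -1874) = -832056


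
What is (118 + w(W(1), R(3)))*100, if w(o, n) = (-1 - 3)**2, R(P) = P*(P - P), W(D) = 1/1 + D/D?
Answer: 13400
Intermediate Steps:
W(D) = 2 (W(D) = 1*1 + 1 = 1 + 1 = 2)
R(P) = 0 (R(P) = P*0 = 0)
w(o, n) = 16 (w(o, n) = (-4)**2 = 16)
(118 + w(W(1), R(3)))*100 = (118 + 16)*100 = 134*100 = 13400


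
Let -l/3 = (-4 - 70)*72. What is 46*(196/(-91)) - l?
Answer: -209080/13 ≈ -16083.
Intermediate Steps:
l = 15984 (l = -3*(-4 - 70)*72 = -(-222)*72 = -3*(-5328) = 15984)
46*(196/(-91)) - l = 46*(196/(-91)) - 1*15984 = 46*(196*(-1/91)) - 15984 = 46*(-28/13) - 15984 = -1288/13 - 15984 = -209080/13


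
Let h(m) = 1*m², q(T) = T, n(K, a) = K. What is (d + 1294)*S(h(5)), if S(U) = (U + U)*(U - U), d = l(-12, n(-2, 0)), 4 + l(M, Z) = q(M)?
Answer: 0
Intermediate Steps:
l(M, Z) = -4 + M
h(m) = m²
d = -16 (d = -4 - 12 = -16)
S(U) = 0 (S(U) = (2*U)*0 = 0)
(d + 1294)*S(h(5)) = (-16 + 1294)*0 = 1278*0 = 0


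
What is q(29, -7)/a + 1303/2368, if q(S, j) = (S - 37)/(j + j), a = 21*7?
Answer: 1350259/2436672 ≈ 0.55414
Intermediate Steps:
a = 147
q(S, j) = (-37 + S)/(2*j) (q(S, j) = (-37 + S)/((2*j)) = (-37 + S)*(1/(2*j)) = (-37 + S)/(2*j))
q(29, -7)/a + 1303/2368 = ((½)*(-37 + 29)/(-7))/147 + 1303/2368 = ((½)*(-⅐)*(-8))*(1/147) + 1303*(1/2368) = (4/7)*(1/147) + 1303/2368 = 4/1029 + 1303/2368 = 1350259/2436672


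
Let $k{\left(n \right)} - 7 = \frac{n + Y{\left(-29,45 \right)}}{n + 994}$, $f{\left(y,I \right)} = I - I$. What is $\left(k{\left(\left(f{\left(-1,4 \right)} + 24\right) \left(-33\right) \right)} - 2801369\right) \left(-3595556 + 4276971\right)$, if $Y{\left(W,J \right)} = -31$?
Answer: $- \frac{385596358425005}{202} \approx -1.9089 \cdot 10^{12}$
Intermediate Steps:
$f{\left(y,I \right)} = 0$
$k{\left(n \right)} = 7 + \frac{-31 + n}{994 + n}$ ($k{\left(n \right)} = 7 + \frac{n - 31}{n + 994} = 7 + \frac{-31 + n}{994 + n}$)
$\left(k{\left(\left(f{\left(-1,4 \right)} + 24\right) \left(-33\right) \right)} - 2801369\right) \left(-3595556 + 4276971\right) = \left(\frac{6927 + 8 \left(0 + 24\right) \left(-33\right)}{994 + \left(0 + 24\right) \left(-33\right)} - 2801369\right) \left(-3595556 + 4276971\right) = \left(\frac{6927 + 8 \cdot 24 \left(-33\right)}{994 + 24 \left(-33\right)} - 2801369\right) 681415 = \left(\frac{6927 + 8 \left(-792\right)}{994 - 792} - 2801369\right) 681415 = \left(\frac{6927 - 6336}{202} - 2801369\right) 681415 = \left(\frac{1}{202} \cdot 591 - 2801369\right) 681415 = \left(\frac{591}{202} - 2801369\right) 681415 = \left(- \frac{565875947}{202}\right) 681415 = - \frac{385596358425005}{202}$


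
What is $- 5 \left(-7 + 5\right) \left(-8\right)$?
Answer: $-80$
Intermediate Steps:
$- 5 \left(-7 + 5\right) \left(-8\right) = \left(-5\right) \left(-2\right) \left(-8\right) = 10 \left(-8\right) = -80$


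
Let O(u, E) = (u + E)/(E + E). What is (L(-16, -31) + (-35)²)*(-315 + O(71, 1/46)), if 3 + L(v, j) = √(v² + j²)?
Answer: 1611207 + 2637*√1217/2 ≈ 1.6572e+6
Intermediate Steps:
O(u, E) = (E + u)/(2*E) (O(u, E) = (E + u)/((2*E)) = (E + u)*(1/(2*E)) = (E + u)/(2*E))
L(v, j) = -3 + √(j² + v²) (L(v, j) = -3 + √(v² + j²) = -3 + √(j² + v²))
(L(-16, -31) + (-35)²)*(-315 + O(71, 1/46)) = ((-3 + √((-31)² + (-16)²)) + (-35)²)*(-315 + (1/46 + 71)/(2*(1/46))) = ((-3 + √(961 + 256)) + 1225)*(-315 + (1/46 + 71)/(2*(1/46))) = ((-3 + √1217) + 1225)*(-315 + (½)*46*(3267/46)) = (1222 + √1217)*(-315 + 3267/2) = (1222 + √1217)*(2637/2) = 1611207 + 2637*√1217/2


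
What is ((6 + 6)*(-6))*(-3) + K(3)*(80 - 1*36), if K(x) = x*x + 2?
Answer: 700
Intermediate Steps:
K(x) = 2 + x² (K(x) = x² + 2 = 2 + x²)
((6 + 6)*(-6))*(-3) + K(3)*(80 - 1*36) = ((6 + 6)*(-6))*(-3) + (2 + 3²)*(80 - 1*36) = (12*(-6))*(-3) + (2 + 9)*(80 - 36) = -72*(-3) + 11*44 = 216 + 484 = 700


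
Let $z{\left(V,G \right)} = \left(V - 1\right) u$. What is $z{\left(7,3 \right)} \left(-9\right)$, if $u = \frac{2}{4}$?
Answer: $-27$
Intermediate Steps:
$u = \frac{1}{2}$ ($u = 2 \cdot \frac{1}{4} = \frac{1}{2} \approx 0.5$)
$z{\left(V,G \right)} = - \frac{1}{2} + \frac{V}{2}$ ($z{\left(V,G \right)} = \left(V - 1\right) \frac{1}{2} = \left(-1 + V\right) \frac{1}{2} = - \frac{1}{2} + \frac{V}{2}$)
$z{\left(7,3 \right)} \left(-9\right) = \left(- \frac{1}{2} + \frac{1}{2} \cdot 7\right) \left(-9\right) = \left(- \frac{1}{2} + \frac{7}{2}\right) \left(-9\right) = 3 \left(-9\right) = -27$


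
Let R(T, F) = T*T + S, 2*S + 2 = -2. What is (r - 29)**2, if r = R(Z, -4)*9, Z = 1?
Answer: 1444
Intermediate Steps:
S = -2 (S = -1 + (1/2)*(-2) = -1 - 1 = -2)
R(T, F) = -2 + T**2 (R(T, F) = T*T - 2 = T**2 - 2 = -2 + T**2)
r = -9 (r = (-2 + 1**2)*9 = (-2 + 1)*9 = -1*9 = -9)
(r - 29)**2 = (-9 - 29)**2 = (-38)**2 = 1444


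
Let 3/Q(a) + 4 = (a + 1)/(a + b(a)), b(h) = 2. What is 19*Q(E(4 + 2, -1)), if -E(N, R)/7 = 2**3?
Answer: -3078/161 ≈ -19.118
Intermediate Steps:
E(N, R) = -56 (E(N, R) = -7*2**3 = -7*8 = -56)
Q(a) = 3/(-4 + (1 + a)/(2 + a)) (Q(a) = 3/(-4 + (a + 1)/(a + 2)) = 3/(-4 + (1 + a)/(2 + a)))
19*Q(E(4 + 2, -1)) = 19*(3*(-2 - 1*(-56))/(7 + 3*(-56))) = 19*(3*(-2 + 56)/(7 - 168)) = 19*(3*54/(-161)) = 19*(3*(-1/161)*54) = 19*(-162/161) = -3078/161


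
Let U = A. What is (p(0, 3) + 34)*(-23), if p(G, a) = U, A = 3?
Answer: -851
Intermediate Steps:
U = 3
p(G, a) = 3
(p(0, 3) + 34)*(-23) = (3 + 34)*(-23) = 37*(-23) = -851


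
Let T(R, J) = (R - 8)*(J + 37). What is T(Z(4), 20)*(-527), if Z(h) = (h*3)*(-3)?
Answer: 1321716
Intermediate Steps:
Z(h) = -9*h (Z(h) = (3*h)*(-3) = -9*h)
T(R, J) = (-8 + R)*(37 + J)
T(Z(4), 20)*(-527) = (-296 - 8*20 + 37*(-9*4) + 20*(-9*4))*(-527) = (-296 - 160 + 37*(-36) + 20*(-36))*(-527) = (-296 - 160 - 1332 - 720)*(-527) = -2508*(-527) = 1321716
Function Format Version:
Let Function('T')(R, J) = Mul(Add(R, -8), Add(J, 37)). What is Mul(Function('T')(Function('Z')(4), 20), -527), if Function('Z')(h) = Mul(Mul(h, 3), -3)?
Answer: 1321716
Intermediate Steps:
Function('Z')(h) = Mul(-9, h) (Function('Z')(h) = Mul(Mul(3, h), -3) = Mul(-9, h))
Function('T')(R, J) = Mul(Add(-8, R), Add(37, J))
Mul(Function('T')(Function('Z')(4), 20), -527) = Mul(Add(-296, Mul(-8, 20), Mul(37, Mul(-9, 4)), Mul(20, Mul(-9, 4))), -527) = Mul(Add(-296, -160, Mul(37, -36), Mul(20, -36)), -527) = Mul(Add(-296, -160, -1332, -720), -527) = Mul(-2508, -527) = 1321716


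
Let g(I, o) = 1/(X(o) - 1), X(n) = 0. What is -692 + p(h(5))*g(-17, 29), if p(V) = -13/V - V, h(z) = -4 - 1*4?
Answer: -5613/8 ≈ -701.63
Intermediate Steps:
g(I, o) = -1 (g(I, o) = 1/(0 - 1) = 1/(-1) = -1)
h(z) = -8 (h(z) = -4 - 4 = -8)
p(V) = -V - 13/V
-692 + p(h(5))*g(-17, 29) = -692 + (-1*(-8) - 13/(-8))*(-1) = -692 + (8 - 13*(-⅛))*(-1) = -692 + (8 + 13/8)*(-1) = -692 + (77/8)*(-1) = -692 - 77/8 = -5613/8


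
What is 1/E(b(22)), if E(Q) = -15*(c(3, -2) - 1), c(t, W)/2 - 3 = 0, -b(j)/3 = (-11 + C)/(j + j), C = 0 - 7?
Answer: -1/75 ≈ -0.013333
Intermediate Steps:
C = -7
b(j) = 27/j (b(j) = -3*(-11 - 7)/(j + j) = -(-54)/(2*j) = -(-54)*1/(2*j) = -(-27)/j = 27/j)
c(t, W) = 6 (c(t, W) = 6 + 2*0 = 6 + 0 = 6)
E(Q) = -75 (E(Q) = -15*(6 - 1) = -15*5 = -75)
1/E(b(22)) = 1/(-75) = -1/75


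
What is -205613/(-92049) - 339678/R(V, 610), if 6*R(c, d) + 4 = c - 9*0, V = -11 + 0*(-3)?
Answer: 62535068509/460245 ≈ 1.3587e+5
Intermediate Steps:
V = -11 (V = -11 + 0 = -11)
R(c, d) = -⅔ + c/6 (R(c, d) = -⅔ + (c - 9*0)/6 = -⅔ + (c + 0)/6 = -⅔ + c/6)
-205613/(-92049) - 339678/R(V, 610) = -205613/(-92049) - 339678/(-⅔ + (⅙)*(-11)) = -205613*(-1/92049) - 339678/(-⅔ - 11/6) = 205613/92049 - 339678/(-5/2) = 205613/92049 - 339678*(-⅖) = 205613/92049 + 679356/5 = 62535068509/460245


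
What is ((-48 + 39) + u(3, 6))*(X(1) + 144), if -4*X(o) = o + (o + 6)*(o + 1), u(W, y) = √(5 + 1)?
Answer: -5049/4 + 561*√6/4 ≈ -918.71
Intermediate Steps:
u(W, y) = √6
X(o) = -o/4 - (1 + o)*(6 + o)/4 (X(o) = -(o + (o + 6)*(o + 1))/4 = -(o + (6 + o)*(1 + o))/4 = -(o + (1 + o)*(6 + o))/4 = -o/4 - (1 + o)*(6 + o)/4)
((-48 + 39) + u(3, 6))*(X(1) + 144) = ((-48 + 39) + √6)*((-3/2 - 2*1 - ¼*1²) + 144) = (-9 + √6)*((-3/2 - 2 - ¼*1) + 144) = (-9 + √6)*((-3/2 - 2 - ¼) + 144) = (-9 + √6)*(-15/4 + 144) = (-9 + √6)*(561/4) = -5049/4 + 561*√6/4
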